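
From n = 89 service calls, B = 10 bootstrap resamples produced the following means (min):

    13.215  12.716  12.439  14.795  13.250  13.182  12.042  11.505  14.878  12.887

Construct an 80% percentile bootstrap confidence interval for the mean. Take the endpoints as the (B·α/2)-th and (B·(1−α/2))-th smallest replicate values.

Sorted replicates: 11.505, 12.042, 12.439, 12.716, 12.887, 13.182, 13.215, 13.250, 14.795, 14.878
α = 0.20; lower rank = 10 × 0.100 = 1; upper rank = 10 × 0.900 = 9.
The 1st smallest replicate is 11.505; the 9th is 14.795.

(11.505, 14.795)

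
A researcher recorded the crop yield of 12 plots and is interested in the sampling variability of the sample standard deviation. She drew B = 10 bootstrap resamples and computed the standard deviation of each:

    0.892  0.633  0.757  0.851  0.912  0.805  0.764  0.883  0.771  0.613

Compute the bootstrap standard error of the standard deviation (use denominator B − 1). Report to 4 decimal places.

SE* = 0.1033

Bootstrap SE is the standard deviation of the 10 replicate standard deviations.
Mean of replicates: (0.892 + 0.633 + 0.757 + 0.851 + 0.912 + 0.805 + 0.764 + 0.883 + 0.771 + 0.613) / 10 = 7.881000 / 10 = 0.788100
Sum of squared deviations: (+0.103900)² + (−0.155100)² + (−0.031100)² + (+0.062900)² + (+0.123900)² + (+0.016900)² + (−0.024100)² + (+0.094900)² + (−0.017100)² + (−0.175100)² = 0.095951
Variance = 0.095951 / 9 = 0.010661
SE* = √0.010661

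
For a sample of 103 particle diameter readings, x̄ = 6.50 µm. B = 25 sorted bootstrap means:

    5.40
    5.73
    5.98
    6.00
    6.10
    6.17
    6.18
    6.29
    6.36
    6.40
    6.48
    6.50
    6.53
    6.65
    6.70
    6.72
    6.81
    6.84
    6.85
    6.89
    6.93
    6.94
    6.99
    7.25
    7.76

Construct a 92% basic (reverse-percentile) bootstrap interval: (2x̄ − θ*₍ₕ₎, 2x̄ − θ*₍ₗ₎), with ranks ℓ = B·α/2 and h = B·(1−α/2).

(5.75, 7.60)

Percentile endpoints at ranks 1 and 24: θ*₍1₎ = 5.40, θ*₍24₎ = 7.25.
Basic interval reflects these around x̄:
  lower = 2 × 6.50 − 7.25 = 5.75
  upper = 2 × 6.50 − 5.40 = 7.60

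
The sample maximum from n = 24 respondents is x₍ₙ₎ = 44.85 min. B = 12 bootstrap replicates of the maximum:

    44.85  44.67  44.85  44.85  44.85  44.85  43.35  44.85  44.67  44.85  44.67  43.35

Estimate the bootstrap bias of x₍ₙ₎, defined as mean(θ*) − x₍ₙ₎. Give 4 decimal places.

mean(θ*) = (44.85 + 44.67 + 44.85 + 44.85 + 44.85 + 44.85 + 43.35 + 44.85 + 44.67 + 44.85 + 44.67 + 43.35) / 12 = 44.55500
bias = 44.55500 − 44.85

bias = −0.2950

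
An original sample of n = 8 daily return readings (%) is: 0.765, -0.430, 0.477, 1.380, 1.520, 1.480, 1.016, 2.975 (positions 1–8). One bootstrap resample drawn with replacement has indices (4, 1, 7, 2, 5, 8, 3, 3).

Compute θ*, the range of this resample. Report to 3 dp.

Resample values: 1.380, 0.765, 1.016, -0.430, 1.520, 2.975, 0.477, 0.477.
Range = 2.975 − -0.430 = 3.405

θ* = 3.405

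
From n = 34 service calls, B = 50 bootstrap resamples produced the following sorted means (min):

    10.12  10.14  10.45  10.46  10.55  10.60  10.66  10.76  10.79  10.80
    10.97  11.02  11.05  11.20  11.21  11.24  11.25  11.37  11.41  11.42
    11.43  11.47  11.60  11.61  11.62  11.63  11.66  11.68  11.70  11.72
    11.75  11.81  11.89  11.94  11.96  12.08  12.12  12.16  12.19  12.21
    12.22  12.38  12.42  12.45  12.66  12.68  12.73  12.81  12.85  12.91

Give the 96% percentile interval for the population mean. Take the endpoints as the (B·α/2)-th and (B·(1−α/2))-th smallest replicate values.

(10.12, 12.85)

α = 0.04; lower rank = 50 × 0.020 = 1; upper rank = 50 × 0.980 = 49.
The 1st smallest replicate is 10.12; the 49th is 12.85.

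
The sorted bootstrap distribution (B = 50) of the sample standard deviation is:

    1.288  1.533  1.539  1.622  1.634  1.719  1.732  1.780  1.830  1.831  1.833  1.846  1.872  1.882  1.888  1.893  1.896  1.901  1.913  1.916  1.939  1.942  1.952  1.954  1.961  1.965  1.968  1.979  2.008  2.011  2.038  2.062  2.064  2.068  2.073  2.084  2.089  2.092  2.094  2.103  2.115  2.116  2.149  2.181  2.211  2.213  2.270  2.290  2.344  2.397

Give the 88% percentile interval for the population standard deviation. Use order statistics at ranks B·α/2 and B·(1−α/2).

α = 0.12; lower rank = 50 × 0.060 = 3; upper rank = 50 × 0.940 = 47.
The 3rd smallest replicate is 1.539; the 47th is 2.270.

(1.539, 2.270)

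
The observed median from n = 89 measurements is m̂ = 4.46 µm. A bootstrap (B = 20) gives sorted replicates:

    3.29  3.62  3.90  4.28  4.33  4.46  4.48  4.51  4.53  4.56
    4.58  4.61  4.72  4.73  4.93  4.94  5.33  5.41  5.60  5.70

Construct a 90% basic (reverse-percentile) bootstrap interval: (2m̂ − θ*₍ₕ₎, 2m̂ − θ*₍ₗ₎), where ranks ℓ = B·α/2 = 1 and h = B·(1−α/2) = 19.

Percentile endpoints at ranks 1 and 19: θ*₍1₎ = 3.29, θ*₍19₎ = 5.60.
Basic interval reflects these around m̂:
  lower = 2 × 4.46 − 5.60 = 3.32
  upper = 2 × 4.46 − 3.29 = 5.63

(3.32, 5.63)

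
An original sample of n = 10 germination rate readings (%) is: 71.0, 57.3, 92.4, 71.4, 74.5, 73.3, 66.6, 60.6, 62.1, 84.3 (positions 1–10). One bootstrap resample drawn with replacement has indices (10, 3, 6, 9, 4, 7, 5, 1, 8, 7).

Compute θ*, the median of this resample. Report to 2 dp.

θ* = 71.20

Resample values: 84.3, 92.4, 73.3, 62.1, 71.4, 66.6, 74.5, 71.0, 60.6, 66.6.
Sorted: 60.6, 62.1, 66.6, 66.6, 71.0, 71.4, 73.3, 74.5, 84.3, 92.4
Median = average of the two middle values = 71.20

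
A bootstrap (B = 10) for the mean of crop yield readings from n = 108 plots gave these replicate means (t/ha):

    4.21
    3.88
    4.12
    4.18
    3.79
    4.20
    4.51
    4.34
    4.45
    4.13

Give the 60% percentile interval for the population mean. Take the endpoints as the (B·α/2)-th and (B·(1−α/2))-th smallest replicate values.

(3.88, 4.34)

Sorted replicates: 3.79, 3.88, 4.12, 4.13, 4.18, 4.20, 4.21, 4.34, 4.45, 4.51
α = 0.40; lower rank = 10 × 0.200 = 2; upper rank = 10 × 0.800 = 8.
The 2nd smallest replicate is 3.88; the 8th is 4.34.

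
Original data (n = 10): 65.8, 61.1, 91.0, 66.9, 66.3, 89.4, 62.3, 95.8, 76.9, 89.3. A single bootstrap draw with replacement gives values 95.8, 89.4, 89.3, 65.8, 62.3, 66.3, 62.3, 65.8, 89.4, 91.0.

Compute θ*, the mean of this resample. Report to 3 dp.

θ* = 77.740

Mean = (95.8 + 89.4 + 89.3 + 65.8 + 62.3 + 66.3 + 62.3 + 65.8 + 89.4 + 91.0) / 10 = 777.40 / 10 = 77.740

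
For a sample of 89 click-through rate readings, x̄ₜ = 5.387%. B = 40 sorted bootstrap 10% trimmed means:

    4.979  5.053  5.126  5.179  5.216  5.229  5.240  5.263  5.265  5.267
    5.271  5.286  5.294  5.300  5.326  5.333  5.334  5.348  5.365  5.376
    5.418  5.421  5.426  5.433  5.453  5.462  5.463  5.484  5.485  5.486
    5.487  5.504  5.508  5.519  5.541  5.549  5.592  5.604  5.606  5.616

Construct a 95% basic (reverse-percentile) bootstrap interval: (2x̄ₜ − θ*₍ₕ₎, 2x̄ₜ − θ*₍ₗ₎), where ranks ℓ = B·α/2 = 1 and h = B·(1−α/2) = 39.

Percentile endpoints at ranks 1 and 39: θ*₍1₎ = 4.979, θ*₍39₎ = 5.606.
Basic interval reflects these around x̄ₜ:
  lower = 2 × 5.387 − 5.606 = 5.168
  upper = 2 × 5.387 − 4.979 = 5.795

(5.168, 5.795)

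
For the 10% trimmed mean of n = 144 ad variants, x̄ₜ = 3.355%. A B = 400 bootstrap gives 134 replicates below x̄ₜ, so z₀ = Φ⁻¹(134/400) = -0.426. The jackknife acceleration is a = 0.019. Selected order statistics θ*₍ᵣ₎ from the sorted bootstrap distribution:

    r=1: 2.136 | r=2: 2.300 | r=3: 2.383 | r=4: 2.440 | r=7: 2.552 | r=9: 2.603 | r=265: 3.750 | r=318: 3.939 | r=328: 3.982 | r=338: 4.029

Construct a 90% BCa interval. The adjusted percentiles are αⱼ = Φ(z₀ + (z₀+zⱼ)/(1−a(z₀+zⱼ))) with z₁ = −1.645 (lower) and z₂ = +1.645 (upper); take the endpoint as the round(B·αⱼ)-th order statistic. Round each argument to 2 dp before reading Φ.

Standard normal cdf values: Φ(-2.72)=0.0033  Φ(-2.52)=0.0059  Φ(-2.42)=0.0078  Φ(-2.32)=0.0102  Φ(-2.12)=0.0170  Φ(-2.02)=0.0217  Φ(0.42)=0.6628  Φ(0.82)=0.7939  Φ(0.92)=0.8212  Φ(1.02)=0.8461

(2.383, 3.939)

Lower: z₀ + z₁ = -0.426 + (-1.645) = -2.071; 1 − a(z₀+z₁) = 1 − (0.019)(-2.071) = 1.0393; argument = -0.426 + (-2.071)/1.0393 = -2.4186 → -2.42.
α₁ = Φ(-2.42) = 0.0078; rank = round(400 × 0.0078) = 3; θ*₍3₎ = 2.383.
Upper: z₀ + z₂ = 1.219; 1 − a(z₀+z₂) = 0.9768; argument = 0.8219 → 0.82; α₂ = 0.7939; rank = 318; θ*₍318₎ = 3.939.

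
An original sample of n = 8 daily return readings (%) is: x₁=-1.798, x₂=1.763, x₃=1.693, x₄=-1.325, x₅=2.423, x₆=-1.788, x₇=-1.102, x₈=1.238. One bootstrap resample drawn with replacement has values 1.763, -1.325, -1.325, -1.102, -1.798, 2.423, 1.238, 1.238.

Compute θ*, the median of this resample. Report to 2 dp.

Sorted: -1.798, -1.325, -1.325, -1.102, 1.238, 1.238, 1.763, 2.423
Median = average of the two middle values = 0.07

θ* = 0.07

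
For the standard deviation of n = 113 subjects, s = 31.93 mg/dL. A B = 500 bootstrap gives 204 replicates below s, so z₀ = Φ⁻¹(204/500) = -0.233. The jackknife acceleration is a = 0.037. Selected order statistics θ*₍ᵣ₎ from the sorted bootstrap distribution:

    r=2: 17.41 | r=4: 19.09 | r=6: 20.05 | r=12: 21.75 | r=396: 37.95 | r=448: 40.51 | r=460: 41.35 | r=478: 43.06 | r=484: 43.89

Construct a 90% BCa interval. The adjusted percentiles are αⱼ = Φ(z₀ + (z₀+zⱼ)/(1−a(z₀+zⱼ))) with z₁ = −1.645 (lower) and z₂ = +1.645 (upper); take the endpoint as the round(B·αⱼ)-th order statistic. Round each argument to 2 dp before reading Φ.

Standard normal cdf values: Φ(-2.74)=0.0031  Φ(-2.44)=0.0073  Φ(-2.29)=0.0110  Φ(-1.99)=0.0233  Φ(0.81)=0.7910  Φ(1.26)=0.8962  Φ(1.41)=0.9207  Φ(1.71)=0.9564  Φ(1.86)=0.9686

(21.75, 40.51)

Lower: z₀ + z₁ = -0.233 + (-1.645) = -1.878; 1 − a(z₀+z₁) = 1 − (0.037)(-1.878) = 1.0695; argument = -0.233 + (-1.878)/1.0695 = -1.9890 → -1.99.
α₁ = Φ(-1.99) = 0.0233; rank = round(500 × 0.0233) = 12; θ*₍12₎ = 21.75.
Upper: z₀ + z₂ = 1.412; 1 − a(z₀+z₂) = 0.9478; argument = 1.2568 → 1.26; α₂ = 0.8962; rank = 448; θ*₍448₎ = 40.51.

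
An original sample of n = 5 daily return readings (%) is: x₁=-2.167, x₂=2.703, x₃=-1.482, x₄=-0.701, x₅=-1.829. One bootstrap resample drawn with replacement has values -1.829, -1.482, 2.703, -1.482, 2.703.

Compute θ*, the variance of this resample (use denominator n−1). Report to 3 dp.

Mean = 0.1226; sum of squared deviations = 22.2752
s² = 22.2752 / 4 = 5.5688

θ* = 5.569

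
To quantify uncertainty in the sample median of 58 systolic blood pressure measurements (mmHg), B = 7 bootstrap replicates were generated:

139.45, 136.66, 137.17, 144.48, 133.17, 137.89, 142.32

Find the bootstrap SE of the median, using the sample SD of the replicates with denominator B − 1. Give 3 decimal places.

SE* = 3.760

Bootstrap SE is the standard deviation of the 7 replicate medians.
Mean of replicates: (139.45 + 136.66 + 137.17 + 144.48 + 133.17 + 137.89 + 142.32) / 7 = 971.1400 / 7 = 138.7343
Sum of squared deviations: (+0.7157)² + (−2.0743)² + (−1.5643)² + (+5.7457)² + (−5.5643)² + (−0.8443)² + (+3.5857)² = 84.8066
Variance = 84.8066 / 6 = 14.1344
SE* = √14.1344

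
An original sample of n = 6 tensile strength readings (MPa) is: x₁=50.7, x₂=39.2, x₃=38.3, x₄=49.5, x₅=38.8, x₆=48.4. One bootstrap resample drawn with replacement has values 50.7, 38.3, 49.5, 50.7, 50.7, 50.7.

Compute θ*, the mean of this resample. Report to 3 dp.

Mean = (50.7 + 38.3 + 49.5 + 50.7 + 50.7 + 50.7) / 6 = 290.60 / 6 = 48.433

θ* = 48.433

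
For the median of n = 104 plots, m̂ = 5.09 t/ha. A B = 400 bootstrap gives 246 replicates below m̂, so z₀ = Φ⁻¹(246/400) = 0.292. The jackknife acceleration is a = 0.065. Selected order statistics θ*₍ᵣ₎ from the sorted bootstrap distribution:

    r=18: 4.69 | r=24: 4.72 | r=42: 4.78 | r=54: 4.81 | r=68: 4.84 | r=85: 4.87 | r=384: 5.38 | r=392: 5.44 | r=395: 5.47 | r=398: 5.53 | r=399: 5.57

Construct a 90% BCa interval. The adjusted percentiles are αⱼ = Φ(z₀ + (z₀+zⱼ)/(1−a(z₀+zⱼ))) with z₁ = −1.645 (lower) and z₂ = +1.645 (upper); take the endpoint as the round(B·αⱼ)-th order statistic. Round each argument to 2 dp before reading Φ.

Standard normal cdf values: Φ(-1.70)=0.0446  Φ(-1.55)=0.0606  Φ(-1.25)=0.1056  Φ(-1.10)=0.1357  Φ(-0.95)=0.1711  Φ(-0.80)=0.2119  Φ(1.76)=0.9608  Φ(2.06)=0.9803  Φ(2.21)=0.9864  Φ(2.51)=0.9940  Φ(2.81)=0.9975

(4.84, 5.53)

Lower: z₀ + z₁ = 0.292 + (-1.645) = -1.353; 1 − a(z₀+z₁) = 1 − (0.065)(-1.353) = 1.0879; argument = 0.292 + (-1.353)/1.0879 = -0.9516 → -0.95.
α₁ = Φ(-0.95) = 0.1711; rank = round(400 × 0.1711) = 68; θ*₍68₎ = 4.84.
Upper: z₀ + z₂ = 1.937; 1 − a(z₀+z₂) = 0.8741; argument = 2.5080 → 2.51; α₂ = 0.9940; rank = 398; θ*₍398₎ = 5.53.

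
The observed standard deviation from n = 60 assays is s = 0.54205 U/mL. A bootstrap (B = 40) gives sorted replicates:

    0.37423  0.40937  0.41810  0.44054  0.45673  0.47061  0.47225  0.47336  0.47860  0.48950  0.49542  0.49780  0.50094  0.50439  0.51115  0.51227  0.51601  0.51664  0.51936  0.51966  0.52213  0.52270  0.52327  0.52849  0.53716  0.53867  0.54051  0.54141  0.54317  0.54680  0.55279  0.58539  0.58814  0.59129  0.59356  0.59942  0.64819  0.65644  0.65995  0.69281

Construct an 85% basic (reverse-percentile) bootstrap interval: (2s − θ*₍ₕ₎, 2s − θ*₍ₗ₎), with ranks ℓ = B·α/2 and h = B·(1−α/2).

(0.43591, 0.66600)

Percentile endpoints at ranks 3 and 37: θ*₍3₎ = 0.41810, θ*₍37₎ = 0.64819.
Basic interval reflects these around s:
  lower = 2 × 0.54205 − 0.64819 = 0.43591
  upper = 2 × 0.54205 − 0.41810 = 0.66600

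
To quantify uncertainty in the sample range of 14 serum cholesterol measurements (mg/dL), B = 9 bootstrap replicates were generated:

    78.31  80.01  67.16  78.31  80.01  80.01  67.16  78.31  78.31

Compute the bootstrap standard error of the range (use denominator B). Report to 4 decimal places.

Bootstrap SE is the standard deviation of the 9 replicate ranges.
Mean of replicates: (78.31 + 80.01 + 67.16 + 78.31 + 80.01 + 80.01 + 67.16 + 78.31 + 78.31) / 9 = 687.59000 / 9 = 76.39889
Sum of squared deviations: (+1.91111)² + (+3.61111)² + (−9.23889)² + (+1.91111)² + (+3.61111)² + (+3.61111)² + (−9.23889)² + (+1.91111)² + (+1.91111)² = 224.44389
Variance = 224.44389 / 9 = 24.93821
SE* = √24.93821

SE* = 4.9938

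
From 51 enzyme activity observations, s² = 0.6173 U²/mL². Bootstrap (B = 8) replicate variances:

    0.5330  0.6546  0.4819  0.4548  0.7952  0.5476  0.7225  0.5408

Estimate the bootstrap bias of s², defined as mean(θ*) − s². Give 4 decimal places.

mean(θ*) = (0.5330 + 0.6546 + 0.4819 + 0.4548 + 0.7952 + 0.5476 + 0.7225 + 0.5408) / 8 = 0.59130
bias = 0.59130 − 0.6173

bias = −0.0260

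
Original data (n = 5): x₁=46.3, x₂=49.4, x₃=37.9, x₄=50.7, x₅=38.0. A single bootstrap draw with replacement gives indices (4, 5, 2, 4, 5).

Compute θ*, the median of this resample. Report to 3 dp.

Resample values: 50.7, 38.0, 49.4, 50.7, 38.0.
Sorted: 38.0, 38.0, 49.4, 50.7, 50.7
Median = middle value = 49.400

θ* = 49.400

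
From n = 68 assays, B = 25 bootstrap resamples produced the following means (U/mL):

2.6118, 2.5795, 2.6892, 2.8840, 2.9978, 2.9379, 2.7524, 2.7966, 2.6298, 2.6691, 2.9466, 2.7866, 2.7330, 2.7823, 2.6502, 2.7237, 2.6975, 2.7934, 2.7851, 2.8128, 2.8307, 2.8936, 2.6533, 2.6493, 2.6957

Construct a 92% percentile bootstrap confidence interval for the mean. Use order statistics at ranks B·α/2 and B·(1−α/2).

(2.5795, 2.9466)

Sorted replicates: 2.5795, 2.6118, 2.6298, 2.6493, 2.6502, 2.6533, 2.6691, 2.6892, 2.6957, 2.6975, 2.7237, 2.7330, 2.7524, 2.7823, 2.7851, 2.7866, 2.7934, 2.7966, 2.8128, 2.8307, 2.8840, 2.8936, 2.9379, 2.9466, 2.9978
α = 0.08; lower rank = 25 × 0.040 = 1; upper rank = 25 × 0.960 = 24.
The 1st smallest replicate is 2.5795; the 24th is 2.9466.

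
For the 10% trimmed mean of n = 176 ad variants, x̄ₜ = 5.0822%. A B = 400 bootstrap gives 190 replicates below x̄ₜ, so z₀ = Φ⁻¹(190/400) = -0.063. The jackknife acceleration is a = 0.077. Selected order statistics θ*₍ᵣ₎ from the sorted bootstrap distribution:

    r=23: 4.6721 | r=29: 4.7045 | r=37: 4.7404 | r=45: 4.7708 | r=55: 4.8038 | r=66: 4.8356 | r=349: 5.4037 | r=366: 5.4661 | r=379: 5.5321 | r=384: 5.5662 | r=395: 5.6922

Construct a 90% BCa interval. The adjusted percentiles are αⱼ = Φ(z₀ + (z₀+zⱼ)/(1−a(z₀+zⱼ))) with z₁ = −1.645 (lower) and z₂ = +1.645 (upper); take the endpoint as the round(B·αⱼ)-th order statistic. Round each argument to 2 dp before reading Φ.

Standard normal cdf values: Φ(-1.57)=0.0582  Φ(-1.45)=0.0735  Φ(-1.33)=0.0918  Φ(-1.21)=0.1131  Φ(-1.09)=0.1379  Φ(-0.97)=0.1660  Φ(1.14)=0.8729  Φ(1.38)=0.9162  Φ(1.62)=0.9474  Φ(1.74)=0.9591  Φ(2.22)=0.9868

Lower: z₀ + z₁ = -0.063 + (-1.645) = -1.708; 1 − a(z₀+z₁) = 1 − (0.077)(-1.708) = 1.1315; argument = -0.063 + (-1.708)/1.1315 = -1.5725 → -1.57.
α₁ = Φ(-1.57) = 0.0582; rank = round(400 × 0.0582) = 23; θ*₍23₎ = 4.6721.
Upper: z₀ + z₂ = 1.582; 1 − a(z₀+z₂) = 0.8782; argument = 1.7384 → 1.74; α₂ = 0.9591; rank = 384; θ*₍384₎ = 5.5662.

(4.6721, 5.5662)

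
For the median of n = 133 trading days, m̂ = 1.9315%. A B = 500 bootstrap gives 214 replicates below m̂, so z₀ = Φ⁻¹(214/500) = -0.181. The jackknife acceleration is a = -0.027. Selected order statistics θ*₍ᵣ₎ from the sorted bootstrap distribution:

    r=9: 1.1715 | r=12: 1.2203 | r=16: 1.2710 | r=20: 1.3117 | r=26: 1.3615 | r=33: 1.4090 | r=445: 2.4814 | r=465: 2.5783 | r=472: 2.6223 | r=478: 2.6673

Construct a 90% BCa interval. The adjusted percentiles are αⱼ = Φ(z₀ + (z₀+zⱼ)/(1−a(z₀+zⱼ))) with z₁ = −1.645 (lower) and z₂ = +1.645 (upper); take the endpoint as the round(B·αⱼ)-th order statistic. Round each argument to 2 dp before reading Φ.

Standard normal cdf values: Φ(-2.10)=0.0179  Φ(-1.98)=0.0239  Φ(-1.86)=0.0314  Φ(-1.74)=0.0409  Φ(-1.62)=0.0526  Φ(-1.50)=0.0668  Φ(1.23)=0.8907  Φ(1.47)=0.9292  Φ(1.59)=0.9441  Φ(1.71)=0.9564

(1.1715, 2.4814)

Lower: z₀ + z₁ = -0.181 + (-1.645) = -1.826; 1 − a(z₀+z₁) = 1 − (-0.027)(-1.826) = 0.9507; argument = -0.181 + (-1.826)/0.9507 = -2.1017 → -2.10.
α₁ = Φ(-2.10) = 0.0179; rank = round(500 × 0.0179) = 9; θ*₍9₎ = 1.1715.
Upper: z₀ + z₂ = 1.464; 1 − a(z₀+z₂) = 1.0395; argument = 1.2273 → 1.23; α₂ = 0.8907; rank = 445; θ*₍445₎ = 2.4814.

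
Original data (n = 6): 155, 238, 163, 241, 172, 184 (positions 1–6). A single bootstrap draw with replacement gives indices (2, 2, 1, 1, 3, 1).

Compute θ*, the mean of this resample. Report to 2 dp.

θ* = 184.00

Resample values: 238, 238, 155, 155, 163, 155.
Mean = (238 + 238 + 155 + 155 + 163 + 155) / 6 = 1104.0 / 6 = 184.00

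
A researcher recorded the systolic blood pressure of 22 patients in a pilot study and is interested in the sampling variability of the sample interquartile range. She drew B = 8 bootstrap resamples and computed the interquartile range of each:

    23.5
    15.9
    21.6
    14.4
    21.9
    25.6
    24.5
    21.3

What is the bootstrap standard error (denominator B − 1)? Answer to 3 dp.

SE* = 3.972

Bootstrap SE is the standard deviation of the 8 replicate interquartile ranges.
Mean of replicates: (23.5 + 15.9 + 21.6 + 14.4 + 21.9 + 25.6 + 24.5 + 21.3) / 8 = 168.7000 / 8 = 21.0875
Sum of squared deviations: (+2.4125)² + (−5.1875)² + (+0.5125)² + (−6.6875)² + (+0.8125)² + (+4.5125)² + (+3.4125)² + (+0.2125)² = 110.4288
Variance = 110.4288 / 7 = 15.7755
SE* = √15.7755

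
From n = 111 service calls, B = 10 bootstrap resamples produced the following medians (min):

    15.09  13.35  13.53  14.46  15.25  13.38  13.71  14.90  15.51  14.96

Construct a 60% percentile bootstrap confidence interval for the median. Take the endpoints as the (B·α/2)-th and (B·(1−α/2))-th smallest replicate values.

Sorted replicates: 13.35, 13.38, 13.53, 13.71, 14.46, 14.90, 14.96, 15.09, 15.25, 15.51
α = 0.40; lower rank = 10 × 0.200 = 2; upper rank = 10 × 0.800 = 8.
The 2nd smallest replicate is 13.38; the 8th is 15.09.

(13.38, 15.09)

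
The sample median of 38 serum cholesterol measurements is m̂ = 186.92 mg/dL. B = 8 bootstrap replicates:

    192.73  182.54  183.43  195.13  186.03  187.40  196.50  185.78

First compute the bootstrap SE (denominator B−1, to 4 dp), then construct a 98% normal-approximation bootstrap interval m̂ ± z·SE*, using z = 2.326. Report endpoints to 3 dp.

(174.441, 199.399)

Mean of replicates = 188.6925; sum of squared deviations = 201.4891; SE* = √(201.4891/7) = 5.3651
Margin = 2.326 × 5.3651 = 12.4792
Interval: 186.92 ± 12.4792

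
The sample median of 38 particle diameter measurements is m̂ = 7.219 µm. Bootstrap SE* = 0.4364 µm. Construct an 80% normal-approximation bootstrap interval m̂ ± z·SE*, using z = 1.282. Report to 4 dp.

Margin = 1.282 × 0.4364 = 0.55946
Interval: 7.219 ± 0.55946

(6.6595, 7.7785)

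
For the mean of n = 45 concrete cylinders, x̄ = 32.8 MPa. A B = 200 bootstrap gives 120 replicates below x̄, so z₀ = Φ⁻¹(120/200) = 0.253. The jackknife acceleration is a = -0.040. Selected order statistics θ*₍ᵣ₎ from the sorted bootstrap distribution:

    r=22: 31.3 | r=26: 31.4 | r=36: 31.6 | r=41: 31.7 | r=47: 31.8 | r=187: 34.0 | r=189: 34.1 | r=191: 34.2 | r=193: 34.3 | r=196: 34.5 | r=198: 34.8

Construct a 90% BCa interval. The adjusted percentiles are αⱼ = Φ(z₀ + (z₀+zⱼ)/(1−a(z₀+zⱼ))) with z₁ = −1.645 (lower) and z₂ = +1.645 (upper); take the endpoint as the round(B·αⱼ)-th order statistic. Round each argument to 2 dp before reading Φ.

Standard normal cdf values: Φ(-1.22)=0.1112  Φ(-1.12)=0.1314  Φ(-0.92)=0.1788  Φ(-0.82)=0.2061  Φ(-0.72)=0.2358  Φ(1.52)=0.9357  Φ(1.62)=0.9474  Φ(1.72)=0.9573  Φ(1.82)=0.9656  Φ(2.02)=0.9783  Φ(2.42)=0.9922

Lower: z₀ + z₁ = 0.253 + (-1.645) = -1.392; 1 − a(z₀+z₁) = 1 − (-0.040)(-1.392) = 0.9443; argument = 0.253 + (-1.392)/0.9443 = -1.2211 → -1.22.
α₁ = Φ(-1.22) = 0.1112; rank = round(200 × 0.1112) = 22; θ*₍22₎ = 31.3.
Upper: z₀ + z₂ = 1.898; 1 − a(z₀+z₂) = 1.0759; argument = 2.0171 → 2.02; α₂ = 0.9783; rank = 196; θ*₍196₎ = 34.5.

(31.3, 34.5)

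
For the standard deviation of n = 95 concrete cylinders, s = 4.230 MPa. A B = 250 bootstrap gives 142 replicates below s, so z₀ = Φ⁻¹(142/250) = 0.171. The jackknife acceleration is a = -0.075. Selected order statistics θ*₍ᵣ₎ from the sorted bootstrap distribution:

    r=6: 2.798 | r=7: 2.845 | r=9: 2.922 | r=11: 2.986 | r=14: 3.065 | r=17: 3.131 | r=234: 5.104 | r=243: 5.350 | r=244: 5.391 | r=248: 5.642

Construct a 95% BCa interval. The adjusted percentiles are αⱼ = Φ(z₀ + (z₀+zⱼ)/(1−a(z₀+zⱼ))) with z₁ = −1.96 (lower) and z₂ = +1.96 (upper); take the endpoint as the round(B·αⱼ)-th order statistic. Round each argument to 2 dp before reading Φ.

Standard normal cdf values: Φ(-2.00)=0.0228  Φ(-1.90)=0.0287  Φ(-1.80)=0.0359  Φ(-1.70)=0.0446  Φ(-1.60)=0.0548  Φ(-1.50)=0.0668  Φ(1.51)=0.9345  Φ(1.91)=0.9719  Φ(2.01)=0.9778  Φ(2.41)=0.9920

(2.845, 5.391)

Lower: z₀ + z₁ = 0.171 + (-1.960) = -1.789; 1 − a(z₀+z₁) = 1 − (-0.075)(-1.789) = 0.8658; argument = 0.171 + (-1.789)/0.8658 = -1.8952 → -1.90.
α₁ = Φ(-1.90) = 0.0287; rank = round(250 × 0.0287) = 7; θ*₍7₎ = 2.845.
Upper: z₀ + z₂ = 2.131; 1 − a(z₀+z₂) = 1.1598; argument = 2.0083 → 2.01; α₂ = 0.9778; rank = 244; θ*₍244₎ = 5.391.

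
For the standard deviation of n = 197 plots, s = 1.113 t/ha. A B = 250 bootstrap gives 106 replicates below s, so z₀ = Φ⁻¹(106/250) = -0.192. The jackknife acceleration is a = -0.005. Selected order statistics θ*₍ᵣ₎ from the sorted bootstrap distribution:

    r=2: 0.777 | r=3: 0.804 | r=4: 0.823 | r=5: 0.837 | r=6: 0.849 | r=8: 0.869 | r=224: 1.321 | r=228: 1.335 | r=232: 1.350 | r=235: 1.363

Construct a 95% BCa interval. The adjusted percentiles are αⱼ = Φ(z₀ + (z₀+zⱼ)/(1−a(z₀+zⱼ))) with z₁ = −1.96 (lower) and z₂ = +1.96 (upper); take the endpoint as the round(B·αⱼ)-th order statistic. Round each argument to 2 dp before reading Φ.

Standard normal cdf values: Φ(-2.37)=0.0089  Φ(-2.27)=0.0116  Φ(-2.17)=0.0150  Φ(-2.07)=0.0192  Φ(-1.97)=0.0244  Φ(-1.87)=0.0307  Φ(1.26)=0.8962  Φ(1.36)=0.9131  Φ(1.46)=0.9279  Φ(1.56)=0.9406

Lower: z₀ + z₁ = -0.192 + (-1.960) = -2.152; 1 − a(z₀+z₁) = 1 − (-0.005)(-2.152) = 0.9892; argument = -0.192 + (-2.152)/0.9892 = -2.3674 → -2.37.
α₁ = Φ(-2.37) = 0.0089; rank = round(250 × 0.0089) = 2; θ*₍2₎ = 0.777.
Upper: z₀ + z₂ = 1.768; 1 − a(z₀+z₂) = 1.0088; argument = 1.5605 → 1.56; α₂ = 0.9406; rank = 235; θ*₍235₎ = 1.363.

(0.777, 1.363)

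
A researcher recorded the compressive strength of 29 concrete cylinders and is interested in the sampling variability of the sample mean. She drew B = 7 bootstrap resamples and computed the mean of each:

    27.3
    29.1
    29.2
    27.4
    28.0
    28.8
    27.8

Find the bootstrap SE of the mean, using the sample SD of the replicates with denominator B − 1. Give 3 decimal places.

Bootstrap SE is the standard deviation of the 7 replicate means.
Mean of replicates: (27.3 + 29.1 + 29.2 + 27.4 + 28.0 + 28.8 + 27.8) / 7 = 197.6000 / 7 = 28.2286
Sum of squared deviations: (−0.9286)² + (+0.8714)² + (+0.9714)² + (−0.8286)² + (−0.2286)² + (+0.5714)² + (−0.4286)² = 3.8143
Variance = 3.8143 / 6 = 0.6357
SE* = √0.6357

SE* = 0.797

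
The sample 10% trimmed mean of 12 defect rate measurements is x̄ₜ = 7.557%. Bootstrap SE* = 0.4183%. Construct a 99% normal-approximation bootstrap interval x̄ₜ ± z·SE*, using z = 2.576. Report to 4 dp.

Margin = 2.576 × 0.4183 = 1.07754
Interval: 7.557 ± 1.07754

(6.4795, 8.6345)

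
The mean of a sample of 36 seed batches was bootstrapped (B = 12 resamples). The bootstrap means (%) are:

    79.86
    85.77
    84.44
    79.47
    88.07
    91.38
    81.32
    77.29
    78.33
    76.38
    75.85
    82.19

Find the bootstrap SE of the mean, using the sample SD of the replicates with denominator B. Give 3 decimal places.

SE* = 4.659

Bootstrap SE is the standard deviation of the 12 replicate means.
Mean of replicates: (79.86 + 85.77 + 84.44 + 79.47 + 88.07 + 91.38 + 81.32 + 77.29 + 78.33 + 76.38 + 75.85 + 82.19) / 12 = 980.3500 / 12 = 81.6958
Sum of squared deviations: (−1.8358)² + (+4.0742)² + (+2.7442)² + (−2.2258)² + (+6.3742)² + (+9.6842)² + (−0.3758)² + (−4.4058)² + (−3.3658)² + (−5.3158)² + (−5.8458)² + (+0.4942)² = 260.4245
Variance = 260.4245 / 12 = 21.7020
SE* = √21.7020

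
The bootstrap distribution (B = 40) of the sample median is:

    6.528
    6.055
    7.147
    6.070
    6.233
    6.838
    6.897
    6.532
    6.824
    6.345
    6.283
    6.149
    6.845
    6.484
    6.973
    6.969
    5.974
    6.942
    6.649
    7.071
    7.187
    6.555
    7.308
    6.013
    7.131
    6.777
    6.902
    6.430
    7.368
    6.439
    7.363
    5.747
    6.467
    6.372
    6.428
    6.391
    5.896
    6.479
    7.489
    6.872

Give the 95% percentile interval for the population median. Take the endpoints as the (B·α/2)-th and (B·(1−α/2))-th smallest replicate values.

(5.747, 7.368)

Sorted replicates: 5.747, 5.896, 5.974, 6.013, 6.055, 6.070, 6.149, 6.233, 6.283, 6.345, 6.372, 6.391, 6.428, 6.430, 6.439, 6.467, 6.479, 6.484, 6.528, 6.532, 6.555, 6.649, 6.777, 6.824, 6.838, 6.845, 6.872, 6.897, 6.902, 6.942, 6.969, 6.973, 7.071, 7.131, 7.147, 7.187, 7.308, 7.363, 7.368, 7.489
α = 0.05; lower rank = 40 × 0.025 = 1; upper rank = 40 × 0.975 = 39.
The 1st smallest replicate is 5.747; the 39th is 7.368.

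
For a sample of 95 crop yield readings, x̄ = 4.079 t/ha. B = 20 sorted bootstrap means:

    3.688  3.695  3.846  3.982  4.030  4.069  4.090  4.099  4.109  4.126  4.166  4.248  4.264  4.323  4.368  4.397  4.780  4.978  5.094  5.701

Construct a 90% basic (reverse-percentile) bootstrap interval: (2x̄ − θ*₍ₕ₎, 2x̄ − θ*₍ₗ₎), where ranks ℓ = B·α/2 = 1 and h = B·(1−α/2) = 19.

Percentile endpoints at ranks 1 and 19: θ*₍1₎ = 3.688, θ*₍19₎ = 5.094.
Basic interval reflects these around x̄:
  lower = 2 × 4.079 − 5.094 = 3.064
  upper = 2 × 4.079 − 3.688 = 4.470

(3.064, 4.470)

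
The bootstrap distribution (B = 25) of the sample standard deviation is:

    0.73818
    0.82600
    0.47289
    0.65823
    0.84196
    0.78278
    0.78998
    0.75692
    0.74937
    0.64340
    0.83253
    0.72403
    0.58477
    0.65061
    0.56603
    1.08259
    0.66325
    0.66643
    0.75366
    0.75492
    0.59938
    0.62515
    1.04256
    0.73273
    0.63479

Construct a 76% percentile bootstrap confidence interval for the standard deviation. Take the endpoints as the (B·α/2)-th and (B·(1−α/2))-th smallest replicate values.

(0.58477, 0.83253)

Sorted replicates: 0.47289, 0.56603, 0.58477, 0.59938, 0.62515, 0.63479, 0.64340, 0.65061, 0.65823, 0.66325, 0.66643, 0.72403, 0.73273, 0.73818, 0.74937, 0.75366, 0.75492, 0.75692, 0.78278, 0.78998, 0.82600, 0.83253, 0.84196, 1.04256, 1.08259
α = 0.24; lower rank = 25 × 0.120 = 3; upper rank = 25 × 0.880 = 22.
The 3rd smallest replicate is 0.58477; the 22nd is 0.83253.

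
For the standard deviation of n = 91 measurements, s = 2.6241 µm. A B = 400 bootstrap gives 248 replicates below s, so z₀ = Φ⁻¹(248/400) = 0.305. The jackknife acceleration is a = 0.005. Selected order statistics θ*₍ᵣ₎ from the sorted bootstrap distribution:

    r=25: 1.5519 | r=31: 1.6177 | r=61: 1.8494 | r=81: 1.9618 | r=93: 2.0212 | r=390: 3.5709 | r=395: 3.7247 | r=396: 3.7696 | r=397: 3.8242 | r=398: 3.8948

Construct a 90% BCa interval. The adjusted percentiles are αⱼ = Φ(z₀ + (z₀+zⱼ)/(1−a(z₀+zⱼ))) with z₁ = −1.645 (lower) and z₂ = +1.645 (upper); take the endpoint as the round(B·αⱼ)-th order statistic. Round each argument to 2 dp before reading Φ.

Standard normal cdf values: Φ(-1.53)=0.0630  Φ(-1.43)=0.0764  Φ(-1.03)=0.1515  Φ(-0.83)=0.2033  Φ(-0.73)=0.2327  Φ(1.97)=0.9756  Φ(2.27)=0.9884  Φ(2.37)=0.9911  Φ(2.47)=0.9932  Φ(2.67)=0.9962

Lower: z₀ + z₁ = 0.305 + (-1.645) = -1.340; 1 − a(z₀+z₁) = 1 − (0.005)(-1.340) = 1.0067; argument = 0.305 + (-1.340)/1.0067 = -1.0261 → -1.03.
α₁ = Φ(-1.03) = 0.1515; rank = round(400 × 0.1515) = 61; θ*₍61₎ = 1.8494.
Upper: z₀ + z₂ = 1.950; 1 − a(z₀+z₂) = 0.9902; argument = 2.2742 → 2.27; α₂ = 0.9884; rank = 395; θ*₍395₎ = 3.7247.

(1.8494, 3.7247)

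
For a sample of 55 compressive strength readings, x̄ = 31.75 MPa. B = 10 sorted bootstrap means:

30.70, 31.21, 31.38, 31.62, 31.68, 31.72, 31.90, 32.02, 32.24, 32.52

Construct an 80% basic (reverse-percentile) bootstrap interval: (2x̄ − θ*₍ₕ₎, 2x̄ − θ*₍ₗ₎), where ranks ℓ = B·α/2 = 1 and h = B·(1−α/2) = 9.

Percentile endpoints at ranks 1 and 9: θ*₍1₎ = 30.70, θ*₍9₎ = 32.24.
Basic interval reflects these around x̄:
  lower = 2 × 31.75 − 32.24 = 31.26
  upper = 2 × 31.75 − 30.70 = 32.80

(31.26, 32.80)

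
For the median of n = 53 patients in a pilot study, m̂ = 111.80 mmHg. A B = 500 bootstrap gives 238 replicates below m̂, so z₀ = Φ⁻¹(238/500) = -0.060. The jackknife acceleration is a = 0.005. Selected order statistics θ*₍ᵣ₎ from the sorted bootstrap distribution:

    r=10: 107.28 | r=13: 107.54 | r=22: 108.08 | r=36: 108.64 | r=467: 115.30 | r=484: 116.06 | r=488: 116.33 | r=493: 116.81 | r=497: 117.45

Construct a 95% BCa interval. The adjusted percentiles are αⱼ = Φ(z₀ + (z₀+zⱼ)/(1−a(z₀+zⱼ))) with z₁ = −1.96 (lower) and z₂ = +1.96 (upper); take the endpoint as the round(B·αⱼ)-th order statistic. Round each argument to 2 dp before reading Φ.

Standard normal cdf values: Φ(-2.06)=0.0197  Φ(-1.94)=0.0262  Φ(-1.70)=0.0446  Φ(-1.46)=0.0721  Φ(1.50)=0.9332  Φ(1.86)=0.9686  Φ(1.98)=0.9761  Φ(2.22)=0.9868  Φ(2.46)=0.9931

Lower: z₀ + z₁ = -0.060 + (-1.960) = -2.020; 1 − a(z₀+z₁) = 1 − (0.005)(-2.020) = 1.0101; argument = -0.060 + (-2.020)/1.0101 = -2.0598 → -2.06.
α₁ = Φ(-2.06) = 0.0197; rank = round(500 × 0.0197) = 10; θ*₍10₎ = 107.28.
Upper: z₀ + z₂ = 1.900; 1 − a(z₀+z₂) = 0.9905; argument = 1.8582 → 1.86; α₂ = 0.9686; rank = 484; θ*₍484₎ = 116.06.

(107.28, 116.06)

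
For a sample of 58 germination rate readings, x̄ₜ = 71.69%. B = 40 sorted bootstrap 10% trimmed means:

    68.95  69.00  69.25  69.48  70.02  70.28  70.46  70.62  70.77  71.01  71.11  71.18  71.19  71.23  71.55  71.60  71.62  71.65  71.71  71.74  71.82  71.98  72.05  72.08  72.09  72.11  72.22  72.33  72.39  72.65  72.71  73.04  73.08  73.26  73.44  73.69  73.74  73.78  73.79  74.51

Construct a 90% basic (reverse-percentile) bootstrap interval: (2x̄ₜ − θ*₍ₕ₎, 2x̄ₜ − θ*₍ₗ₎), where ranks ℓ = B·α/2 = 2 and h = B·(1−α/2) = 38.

(69.60, 74.38)

Percentile endpoints at ranks 2 and 38: θ*₍2₎ = 69.00, θ*₍38₎ = 73.78.
Basic interval reflects these around x̄ₜ:
  lower = 2 × 71.69 − 73.78 = 69.60
  upper = 2 × 71.69 − 69.00 = 74.38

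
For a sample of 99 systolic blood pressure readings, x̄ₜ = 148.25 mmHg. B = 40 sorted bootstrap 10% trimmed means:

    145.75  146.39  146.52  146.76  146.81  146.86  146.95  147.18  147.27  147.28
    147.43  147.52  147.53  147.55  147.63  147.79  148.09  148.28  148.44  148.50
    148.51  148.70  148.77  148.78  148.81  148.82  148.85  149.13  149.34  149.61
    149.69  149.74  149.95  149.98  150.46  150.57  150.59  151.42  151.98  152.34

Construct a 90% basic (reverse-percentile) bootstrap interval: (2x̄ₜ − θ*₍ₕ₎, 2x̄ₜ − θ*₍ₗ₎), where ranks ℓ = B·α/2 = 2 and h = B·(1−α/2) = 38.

(145.08, 150.11)

Percentile endpoints at ranks 2 and 38: θ*₍2₎ = 146.39, θ*₍38₎ = 151.42.
Basic interval reflects these around x̄ₜ:
  lower = 2 × 148.25 − 151.42 = 145.08
  upper = 2 × 148.25 − 146.39 = 150.11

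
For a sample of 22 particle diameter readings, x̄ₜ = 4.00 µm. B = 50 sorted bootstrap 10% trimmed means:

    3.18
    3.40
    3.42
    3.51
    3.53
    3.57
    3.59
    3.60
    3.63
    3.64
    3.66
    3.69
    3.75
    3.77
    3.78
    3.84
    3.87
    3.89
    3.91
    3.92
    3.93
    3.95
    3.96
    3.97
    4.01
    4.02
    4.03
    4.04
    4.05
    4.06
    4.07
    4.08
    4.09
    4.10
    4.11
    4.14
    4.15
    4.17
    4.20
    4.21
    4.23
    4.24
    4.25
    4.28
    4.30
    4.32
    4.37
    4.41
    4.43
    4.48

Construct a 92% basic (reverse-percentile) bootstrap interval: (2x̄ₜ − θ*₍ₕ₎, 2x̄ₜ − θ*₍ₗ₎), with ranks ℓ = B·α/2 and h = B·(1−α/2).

Percentile endpoints at ranks 2 and 48: θ*₍2₎ = 3.40, θ*₍48₎ = 4.41.
Basic interval reflects these around x̄ₜ:
  lower = 2 × 4.00 − 4.41 = 3.59
  upper = 2 × 4.00 − 3.40 = 4.60

(3.59, 4.60)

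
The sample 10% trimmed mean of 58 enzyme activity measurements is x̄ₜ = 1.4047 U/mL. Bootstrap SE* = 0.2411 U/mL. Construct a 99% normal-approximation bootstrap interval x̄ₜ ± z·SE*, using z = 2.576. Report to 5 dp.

(0.78363, 2.02577)

Margin = 2.576 × 0.2411 = 0.621074
Interval: 1.4047 ± 0.621074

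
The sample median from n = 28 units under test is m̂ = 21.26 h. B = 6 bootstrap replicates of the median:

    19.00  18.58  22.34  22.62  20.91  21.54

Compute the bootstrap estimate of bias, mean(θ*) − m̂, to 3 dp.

mean(θ*) = (19.00 + 18.58 + 22.34 + 22.62 + 20.91 + 21.54) / 6 = 20.8317
bias = 20.8317 − 21.26

bias = −0.428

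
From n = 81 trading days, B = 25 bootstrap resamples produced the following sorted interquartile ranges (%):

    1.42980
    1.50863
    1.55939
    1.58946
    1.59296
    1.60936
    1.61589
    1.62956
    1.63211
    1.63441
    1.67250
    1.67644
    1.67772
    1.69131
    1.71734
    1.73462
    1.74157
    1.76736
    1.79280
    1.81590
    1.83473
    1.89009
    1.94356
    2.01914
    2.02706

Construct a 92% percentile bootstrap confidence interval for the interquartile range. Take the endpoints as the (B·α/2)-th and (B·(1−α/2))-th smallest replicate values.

α = 0.08; lower rank = 25 × 0.040 = 1; upper rank = 25 × 0.960 = 24.
The 1st smallest replicate is 1.42980; the 24th is 2.01914.

(1.42980, 2.01914)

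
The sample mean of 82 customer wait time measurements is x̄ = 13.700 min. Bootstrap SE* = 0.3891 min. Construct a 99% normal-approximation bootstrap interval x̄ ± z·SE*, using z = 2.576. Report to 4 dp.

(12.6977, 14.7023)

Margin = 2.576 × 0.3891 = 1.00232
Interval: 13.700 ± 1.00232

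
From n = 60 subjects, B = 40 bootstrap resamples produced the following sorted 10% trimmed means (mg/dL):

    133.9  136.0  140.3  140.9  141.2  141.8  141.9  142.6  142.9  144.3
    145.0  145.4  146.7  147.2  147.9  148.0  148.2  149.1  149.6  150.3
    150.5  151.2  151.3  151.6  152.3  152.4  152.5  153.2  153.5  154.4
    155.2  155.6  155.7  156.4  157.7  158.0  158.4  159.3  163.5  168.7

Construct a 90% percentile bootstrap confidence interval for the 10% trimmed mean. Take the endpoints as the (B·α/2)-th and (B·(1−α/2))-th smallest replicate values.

(136.0, 159.3)

α = 0.10; lower rank = 40 × 0.050 = 2; upper rank = 40 × 0.950 = 38.
The 2nd smallest replicate is 136.0; the 38th is 159.3.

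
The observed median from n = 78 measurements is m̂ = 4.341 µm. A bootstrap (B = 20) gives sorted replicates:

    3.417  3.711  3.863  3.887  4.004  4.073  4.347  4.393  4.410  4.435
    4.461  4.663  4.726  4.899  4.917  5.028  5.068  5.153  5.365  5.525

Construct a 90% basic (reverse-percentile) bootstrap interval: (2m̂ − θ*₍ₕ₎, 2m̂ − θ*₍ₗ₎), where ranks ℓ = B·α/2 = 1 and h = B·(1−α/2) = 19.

(3.317, 5.265)

Percentile endpoints at ranks 1 and 19: θ*₍1₎ = 3.417, θ*₍19₎ = 5.365.
Basic interval reflects these around m̂:
  lower = 2 × 4.341 − 5.365 = 3.317
  upper = 2 × 4.341 − 3.417 = 5.265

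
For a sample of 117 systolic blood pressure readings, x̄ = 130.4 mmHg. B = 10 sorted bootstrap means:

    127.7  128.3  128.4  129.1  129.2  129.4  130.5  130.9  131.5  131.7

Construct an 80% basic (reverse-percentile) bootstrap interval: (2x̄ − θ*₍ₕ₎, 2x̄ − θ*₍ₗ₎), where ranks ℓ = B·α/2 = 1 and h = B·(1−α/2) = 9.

(129.3, 133.1)

Percentile endpoints at ranks 1 and 9: θ*₍1₎ = 127.7, θ*₍9₎ = 131.5.
Basic interval reflects these around x̄:
  lower = 2 × 130.4 − 131.5 = 129.3
  upper = 2 × 130.4 − 127.7 = 133.1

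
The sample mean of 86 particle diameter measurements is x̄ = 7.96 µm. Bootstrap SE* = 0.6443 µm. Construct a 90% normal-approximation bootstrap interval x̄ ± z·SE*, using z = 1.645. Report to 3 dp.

Margin = 1.645 × 0.6443 = 1.0599
Interval: 7.96 ± 1.0599

(6.900, 9.020)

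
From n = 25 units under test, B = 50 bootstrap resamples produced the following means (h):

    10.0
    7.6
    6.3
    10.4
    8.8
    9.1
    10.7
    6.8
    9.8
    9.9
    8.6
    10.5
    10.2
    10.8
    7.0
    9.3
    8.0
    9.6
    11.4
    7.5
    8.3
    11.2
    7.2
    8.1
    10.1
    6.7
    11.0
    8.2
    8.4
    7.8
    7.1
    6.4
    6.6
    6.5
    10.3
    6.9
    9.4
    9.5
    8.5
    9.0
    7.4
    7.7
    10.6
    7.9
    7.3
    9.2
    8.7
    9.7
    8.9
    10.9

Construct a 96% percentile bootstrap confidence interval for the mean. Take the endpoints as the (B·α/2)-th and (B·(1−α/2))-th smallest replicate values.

(6.3, 11.2)

Sorted replicates: 6.3, 6.4, 6.5, 6.6, 6.7, 6.8, 6.9, 7.0, 7.1, 7.2, 7.3, 7.4, 7.5, 7.6, 7.7, 7.8, 7.9, 8.0, 8.1, 8.2, 8.3, 8.4, 8.5, 8.6, 8.7, 8.8, 8.9, 9.0, 9.1, 9.2, 9.3, 9.4, 9.5, 9.6, 9.7, 9.8, 9.9, 10.0, 10.1, 10.2, 10.3, 10.4, 10.5, 10.6, 10.7, 10.8, 10.9, 11.0, 11.2, 11.4
α = 0.04; lower rank = 50 × 0.020 = 1; upper rank = 50 × 0.980 = 49.
The 1st smallest replicate is 6.3; the 49th is 11.2.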